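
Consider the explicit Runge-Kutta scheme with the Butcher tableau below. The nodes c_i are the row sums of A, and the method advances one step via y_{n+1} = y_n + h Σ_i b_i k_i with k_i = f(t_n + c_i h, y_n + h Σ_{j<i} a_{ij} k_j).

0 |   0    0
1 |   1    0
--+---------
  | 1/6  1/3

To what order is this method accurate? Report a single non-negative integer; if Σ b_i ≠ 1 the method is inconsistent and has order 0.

0

b = (1/6, 1/3)
c = (0, 1)
Σ b_i: 1/6·1 + 1/3·1 = 1/2 ≠ 1 ⇒ order 0.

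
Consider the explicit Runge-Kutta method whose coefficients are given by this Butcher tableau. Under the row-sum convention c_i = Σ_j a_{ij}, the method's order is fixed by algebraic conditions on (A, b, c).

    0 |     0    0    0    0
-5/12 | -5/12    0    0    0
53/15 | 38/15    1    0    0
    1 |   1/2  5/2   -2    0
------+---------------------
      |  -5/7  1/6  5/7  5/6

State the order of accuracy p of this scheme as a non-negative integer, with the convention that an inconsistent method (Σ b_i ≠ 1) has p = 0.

b = (-5/7, 1/6, 5/7, 5/6)
c = (0, -5/12, 53/15, 1)
Ac = (0, 0, -5/12, -973/120)
Σ b_i: (-5/7)·1 + 1/6·1 + 5/7·1 + 5/6·1 = 1 ✓
b·c: 1/6·(-5/12) + 5/7·53/15 + 5/6·1 = 1657/504 ≠ 1/2 ⇒ order 1.

1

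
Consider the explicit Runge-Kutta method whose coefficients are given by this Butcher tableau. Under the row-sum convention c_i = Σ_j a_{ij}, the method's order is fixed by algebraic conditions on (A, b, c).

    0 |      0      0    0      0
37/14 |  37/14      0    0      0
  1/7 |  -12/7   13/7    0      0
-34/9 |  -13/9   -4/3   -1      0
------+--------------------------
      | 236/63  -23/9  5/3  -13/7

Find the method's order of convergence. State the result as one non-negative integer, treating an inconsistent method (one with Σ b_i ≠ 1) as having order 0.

b = (236/63, -23/9, 5/3, -13/7)
c = (0, 37/14, 1/7, -34/9)
Ac = (0, 0, 481/98, -11/3)
Σ b_i: 236/63·1 + (-23/9)·1 + 5/3·1 + (-13/7)·1 = 1 ✓
b·c: (-23/9)·37/14 + 5/3·1/7 + (-13/7)·(-34/9) = 1/2 ✓
b·c²: (-23/9)·1369/196 + 5/3·1/49 + (-13/7)·1156/81 = -703627/15876 ≠ 1/3 ⇒ order 2.
b·Ac: 5/3·481/98 + (-13/7)·(-11/3) = 1469/98 ≠ 1/6

2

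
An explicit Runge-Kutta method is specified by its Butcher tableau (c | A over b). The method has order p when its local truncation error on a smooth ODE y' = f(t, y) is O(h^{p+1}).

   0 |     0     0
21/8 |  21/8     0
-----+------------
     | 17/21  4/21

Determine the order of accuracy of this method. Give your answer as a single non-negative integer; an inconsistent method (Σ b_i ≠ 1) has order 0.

2

b = (17/21, 4/21)
c = (0, 21/8)
Σ b_i: 17/21·1 + 4/21·1 = 1 ✓
b·c: 4/21·21/8 = 1/2 ✓; 2 stages ⇒ order 2.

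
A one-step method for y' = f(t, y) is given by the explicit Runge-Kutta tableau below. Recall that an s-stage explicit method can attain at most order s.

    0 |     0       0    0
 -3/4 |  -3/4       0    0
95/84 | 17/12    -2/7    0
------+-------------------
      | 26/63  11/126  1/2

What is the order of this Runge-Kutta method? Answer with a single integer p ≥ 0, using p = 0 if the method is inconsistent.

b = (26/63, 11/126, 1/2)
c = (0, -3/4, 95/84)
Ac = (0, 0, 3/14)
Σ b_i: 26/63·1 + 11/126·1 + 1/2·1 = 1 ✓
b·c: 11/126·(-3/4) + 1/2·95/84 = 1/2 ✓
b·c²: 11/126·9/16 + 1/2·9025/7056 = 4859/7056 ≠ 1/3 ⇒ order 2.
b·Ac: 1/2·3/14 = 3/28 ≠ 1/6

2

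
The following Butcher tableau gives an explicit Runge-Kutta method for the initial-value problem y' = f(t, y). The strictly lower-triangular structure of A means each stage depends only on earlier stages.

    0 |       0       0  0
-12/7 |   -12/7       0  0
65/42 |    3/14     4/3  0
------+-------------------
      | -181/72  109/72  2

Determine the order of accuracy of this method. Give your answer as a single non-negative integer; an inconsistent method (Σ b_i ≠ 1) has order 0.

b = (-181/72, 109/72, 2)
c = (0, -12/7, 65/42)
Ac = (0, 0, -16/7)
Σ b_i: (-181/72)·1 + 109/72·1 + 2·1 = 1 ✓
b·c: 109/72·(-12/7) + 2·65/42 = 1/2 ✓
b·c²: 109/72·144/49 + 2·4225/1764 = 8149/882 ≠ 1/3 ⇒ order 2.
b·Ac: 2·(-16/7) = -32/7 ≠ 1/6

2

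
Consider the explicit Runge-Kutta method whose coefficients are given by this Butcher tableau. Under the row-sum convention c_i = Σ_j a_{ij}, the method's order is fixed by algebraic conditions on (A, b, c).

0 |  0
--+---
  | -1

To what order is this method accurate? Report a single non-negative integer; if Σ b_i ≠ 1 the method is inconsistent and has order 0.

0

b = (-1)
c = (0)
Σ b_i: (-1)·1 = -1 ≠ 1 ⇒ order 0.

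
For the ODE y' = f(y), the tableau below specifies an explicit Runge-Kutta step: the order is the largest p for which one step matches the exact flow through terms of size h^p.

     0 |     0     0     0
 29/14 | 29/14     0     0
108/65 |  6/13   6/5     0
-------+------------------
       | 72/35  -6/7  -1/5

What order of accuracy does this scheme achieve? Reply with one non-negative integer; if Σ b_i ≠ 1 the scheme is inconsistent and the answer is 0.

b = (72/35, -6/7, -1/5)
c = (0, 29/14, 108/65)
Ac = (0, 0, 87/35)
Σ b_i: 72/35·1 + (-6/7)·1 + (-1/5)·1 = 1 ✓
b·c: (-6/7)·29/14 + (-1/5)·108/65 = -33567/15925 ≠ 1/2 ⇒ order 1.

1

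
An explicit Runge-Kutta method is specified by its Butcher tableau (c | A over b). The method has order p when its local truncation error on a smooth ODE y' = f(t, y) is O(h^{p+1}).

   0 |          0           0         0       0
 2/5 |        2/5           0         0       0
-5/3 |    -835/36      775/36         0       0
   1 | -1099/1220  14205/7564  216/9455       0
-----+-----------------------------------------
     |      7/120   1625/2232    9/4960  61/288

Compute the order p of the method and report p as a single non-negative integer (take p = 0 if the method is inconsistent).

4

b = (7/120, 1625/2232, 9/4960, 61/288)
c = (0, 2/5, -5/3, 1)
Ac = (0, 0, 155/18, 87/122)
Σ b_i: 7/120·1 + 1625/2232·1 + 9/4960·1 + 61/288·1 = 1 ✓
b·c: 1625/2232·2/5 + 9/4960·(-5/3) + 61/288·1 = 1/2 ✓
b·c²: 1625/2232·4/25 + 9/4960·25/9 + 61/288·1 = 1/3 ✓
b·Ac: 9/4960·155/18 + 61/288·87/122 = 1/6 ✓
b·c³: 1625/2232·8/125 + 9/4960·(-125/27) + 61/288·1 = 1/4 ✓
b·(c∘Ac): 9/4960·(-775/54) + 61/288·87/122 = 1/8 ✓
b·Ac²: 9/4960·31/9 + 61/288·111/305 = 1/12 ✓
b·A²c: 61/288·12/61 = 1/24 ✓; 4 stages ⇒ order 4.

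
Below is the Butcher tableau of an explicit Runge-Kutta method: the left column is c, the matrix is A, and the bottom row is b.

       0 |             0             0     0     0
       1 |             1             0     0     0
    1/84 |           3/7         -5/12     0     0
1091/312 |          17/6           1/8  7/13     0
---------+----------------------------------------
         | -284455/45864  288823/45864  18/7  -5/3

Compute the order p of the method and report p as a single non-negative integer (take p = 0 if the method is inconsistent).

b = (-284455/45864, 288823/45864, 18/7, -5/3)
c = (0, 1, 1/84, 1091/312)
Ac = (0, 0, -5/12, 41/312)
Σ b_i: (-284455/45864)·1 + 288823/45864·1 + 18/7·1 + (-5/3)·1 = 1 ✓
b·c: 288823/45864·1 + 18/7·1/84 + (-5/3)·1091/312 = 1/2 ✓
b·c²: 288823/45864·1 + 18/7·1/7056 + (-5/3)·1190281/97344 = -1410505979/100166976 ≠ 1/3 ⇒ order 2.
b·Ac: 18/7·(-5/12) + (-5/3)·41/312 = -8455/6552 ≠ 1/6

2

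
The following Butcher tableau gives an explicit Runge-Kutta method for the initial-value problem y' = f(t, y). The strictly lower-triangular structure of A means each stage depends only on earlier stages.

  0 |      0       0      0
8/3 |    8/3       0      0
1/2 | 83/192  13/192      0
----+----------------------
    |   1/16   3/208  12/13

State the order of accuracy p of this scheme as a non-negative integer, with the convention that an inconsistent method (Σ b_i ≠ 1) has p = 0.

3

b = (1/16, 3/208, 12/13)
c = (0, 8/3, 1/2)
Ac = (0, 0, 13/72)
Σ b_i: 1/16·1 + 3/208·1 + 12/13·1 = 1 ✓
b·c: 3/208·8/3 + 12/13·1/2 = 1/2 ✓
b·c²: 3/208·64/9 + 12/13·1/4 = 1/3 ✓
b·Ac: 12/13·13/72 = 1/6 ✓; 3 stages ⇒ order 3.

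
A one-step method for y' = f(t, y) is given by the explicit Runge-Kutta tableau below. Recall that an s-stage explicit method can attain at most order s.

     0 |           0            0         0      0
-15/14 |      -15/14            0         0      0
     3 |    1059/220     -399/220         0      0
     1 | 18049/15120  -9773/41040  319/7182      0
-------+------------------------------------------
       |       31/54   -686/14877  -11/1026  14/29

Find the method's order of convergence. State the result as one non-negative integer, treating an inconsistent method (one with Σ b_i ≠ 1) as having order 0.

b = (31/54, -686/14877, -11/1026, 14/29)
c = (0, -15/14, 3, 1)
Ac = (0, 0, 171/88, 87/224)
Σ b_i: 31/54·1 + (-686/14877)·1 + (-11/1026)·1 + 14/29·1 = 1 ✓
b·c: (-686/14877)·(-15/14) + (-11/1026)·3 + 14/29·1 = 1/2 ✓
b·c²: (-686/14877)·225/196 + (-11/1026)·9 + 14/29·1 = 1/3 ✓
b·Ac: (-11/1026)·171/88 + 14/29·87/224 = 1/6 ✓
b·c³: (-686/14877)·(-3375/2744) + (-11/1026)·27 + 14/29·1 = 1/4 ✓
b·(c∘Ac): (-11/1026)·513/88 + 14/29·87/224 = 1/8 ✓
b·Ac²: (-11/1026)·(-2565/1232) + 14/29·1189/9408 = 1/12 ✓
b·A²c: 14/29·29/336 = 1/24 ✓; 4 stages ⇒ order 4.

4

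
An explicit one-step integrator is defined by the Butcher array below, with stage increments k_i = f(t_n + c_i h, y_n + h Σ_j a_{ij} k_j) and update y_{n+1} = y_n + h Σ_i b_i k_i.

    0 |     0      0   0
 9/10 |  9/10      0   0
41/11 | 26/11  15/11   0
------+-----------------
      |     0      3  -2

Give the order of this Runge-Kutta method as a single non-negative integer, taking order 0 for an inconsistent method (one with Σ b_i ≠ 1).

b = (0, 3, -2)
c = (0, 9/10, 41/11)
Ac = (0, 0, 27/22)
Σ b_i: 3·1 + (-2)·1 = 1 ✓
b·c: 3·9/10 + (-2)·41/11 = -523/110 ≠ 1/2 ⇒ order 1.

1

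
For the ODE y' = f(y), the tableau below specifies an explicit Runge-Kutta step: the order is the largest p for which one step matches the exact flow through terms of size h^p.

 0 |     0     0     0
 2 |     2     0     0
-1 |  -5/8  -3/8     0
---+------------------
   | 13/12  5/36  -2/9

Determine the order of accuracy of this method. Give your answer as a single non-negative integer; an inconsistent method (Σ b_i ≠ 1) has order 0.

3

b = (13/12, 5/36, -2/9)
c = (0, 2, -1)
Ac = (0, 0, -3/4)
Σ b_i: 13/12·1 + 5/36·1 + (-2/9)·1 = 1 ✓
b·c: 5/36·2 + (-2/9)·(-1) = 1/2 ✓
b·c²: 5/36·4 + (-2/9)·1 = 1/3 ✓
b·Ac: (-2/9)·(-3/4) = 1/6 ✓; 3 stages ⇒ order 3.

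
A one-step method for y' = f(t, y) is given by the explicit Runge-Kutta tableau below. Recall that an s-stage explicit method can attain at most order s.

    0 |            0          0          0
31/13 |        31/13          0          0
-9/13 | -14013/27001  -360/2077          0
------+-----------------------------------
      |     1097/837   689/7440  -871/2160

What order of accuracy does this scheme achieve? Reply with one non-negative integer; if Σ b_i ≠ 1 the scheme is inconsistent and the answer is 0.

3

b = (1097/837, 689/7440, -871/2160)
c = (0, 31/13, -9/13)
Ac = (0, 0, -360/871)
Σ b_i: 1097/837·1 + 689/7440·1 + (-871/2160)·1 = 1 ✓
b·c: 689/7440·31/13 + (-871/2160)·(-9/13) = 1/2 ✓
b·c²: 689/7440·961/169 + (-871/2160)·81/169 = 1/3 ✓
b·Ac: (-871/2160)·(-360/871) = 1/6 ✓; 3 stages ⇒ order 3.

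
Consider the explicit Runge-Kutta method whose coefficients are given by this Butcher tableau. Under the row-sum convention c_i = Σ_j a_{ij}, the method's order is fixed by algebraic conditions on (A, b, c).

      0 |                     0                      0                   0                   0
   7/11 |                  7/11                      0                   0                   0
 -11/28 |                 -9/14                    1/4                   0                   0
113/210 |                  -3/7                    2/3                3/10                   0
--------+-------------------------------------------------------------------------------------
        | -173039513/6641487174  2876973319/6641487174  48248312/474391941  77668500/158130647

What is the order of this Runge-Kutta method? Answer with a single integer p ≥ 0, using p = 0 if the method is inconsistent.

3

b = (-173039513/6641487174, 2876973319/6641487174, 48248312/474391941, 77668500/158130647)
c = (0, 7/11, -11/28, 113/210)
Ac = (0, 0, 7/44, 2831/9240)
Σ b_i: (-173039513/6641487174)·1 + 2876973319/6641487174·1 + 48248312/474391941·1 + 77668500/158130647·1 = 1 ✓
b·c: 2876973319/6641487174·7/11 + 48248312/474391941·(-11/28) + 77668500/158130647·113/210 = 1/2 ✓
b·c²: 2876973319/6641487174·49/121 + 48248312/474391941·121/784 + 77668500/158130647·12769/44100 = 1/3 ✓
b·Ac: 48248312/474391941·7/44 + 77668500/158130647·2831/9240 = 1/6 ✓
b·c³: 2876973319/6641487174·343/1331 + 48248312/474391941·(-1331/21952) + 77668500/158130647·1442897/9261000 = 1116826277093/6136734148776 ≠ 1/4 ⇒ order 3.
b·(c∘Ac): 48248312/474391941·(-1/16) + 77668500/158130647·319903/1940400 = 3634277483/48704239276 ≠ 1/8
b·Ac²: 48248312/474391941·49/484 + 77668500/158130647·900089/2845920 = 48404110637/292225435656 ≠ 1/12
b·A²c: 77668500/158130647·21/440 = 81551925/3478874234 ≠ 1/24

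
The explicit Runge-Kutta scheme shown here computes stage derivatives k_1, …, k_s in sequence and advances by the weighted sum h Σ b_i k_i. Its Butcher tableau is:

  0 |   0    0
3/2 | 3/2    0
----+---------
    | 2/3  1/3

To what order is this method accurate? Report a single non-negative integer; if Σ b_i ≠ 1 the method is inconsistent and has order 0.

b = (2/3, 1/3)
c = (0, 3/2)
Σ b_i: 2/3·1 + 1/3·1 = 1 ✓
b·c: 1/3·3/2 = 1/2 ✓; 2 stages ⇒ order 2.

2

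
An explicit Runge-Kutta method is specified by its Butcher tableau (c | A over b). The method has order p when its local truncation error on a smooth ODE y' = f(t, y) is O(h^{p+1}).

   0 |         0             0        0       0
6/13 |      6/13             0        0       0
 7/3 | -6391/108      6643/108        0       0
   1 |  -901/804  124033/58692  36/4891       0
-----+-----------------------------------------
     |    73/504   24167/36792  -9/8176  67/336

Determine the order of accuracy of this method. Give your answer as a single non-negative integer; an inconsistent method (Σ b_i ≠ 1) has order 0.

4

b = (73/504, 24167/36792, -9/8176, 67/336)
c = (0, 6/13, 7/3, 1)
Ac = (0, 0, 511/18, 133/134)
Σ b_i: 73/504·1 + 24167/36792·1 + (-9/8176)·1 + 67/336·1 = 1 ✓
b·c: 24167/36792·6/13 + (-9/8176)·7/3 + 67/336·1 = 1/2 ✓
b·c²: 24167/36792·36/169 + (-9/8176)·49/9 + 67/336·1 = 1/3 ✓
b·Ac: (-9/8176)·511/18 + 67/336·133/134 = 1/6 ✓
b·c³: 24167/36792·216/2197 + (-9/8176)·343/27 + 67/336·1 = 1/4 ✓
b·(c∘Ac): (-9/8176)·3577/54 + 67/336·133/134 = 1/8 ✓
b·Ac²: (-9/8176)·511/39 + 67/336·427/871 = 1/12 ✓
b·A²c: 67/336·14/67 = 1/24 ✓; 4 stages ⇒ order 4.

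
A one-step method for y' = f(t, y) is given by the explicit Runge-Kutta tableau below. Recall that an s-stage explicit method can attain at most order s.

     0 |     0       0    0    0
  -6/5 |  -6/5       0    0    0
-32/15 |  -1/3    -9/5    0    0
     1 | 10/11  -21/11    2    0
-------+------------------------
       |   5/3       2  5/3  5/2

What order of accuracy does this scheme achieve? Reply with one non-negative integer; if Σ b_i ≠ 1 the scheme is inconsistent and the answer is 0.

b = (5/3, 2, 5/3, 5/2)
c = (0, -6/5, -32/15, 1)
Ac = (0, 0, 54/25, -326/165)
Σ b_i: 5/3·1 + 2·1 + 5/3·1 + 5/2·1 = 47/6 ≠ 1 ⇒ order 0.

0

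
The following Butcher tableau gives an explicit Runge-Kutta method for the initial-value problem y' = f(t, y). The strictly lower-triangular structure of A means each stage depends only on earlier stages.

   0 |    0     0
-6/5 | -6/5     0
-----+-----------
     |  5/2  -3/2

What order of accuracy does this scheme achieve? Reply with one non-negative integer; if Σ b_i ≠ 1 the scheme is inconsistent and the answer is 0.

1

b = (5/2, -3/2)
c = (0, -6/5)
Σ b_i: 5/2·1 + (-3/2)·1 = 1 ✓
b·c: (-3/2)·(-6/5) = 9/5 ≠ 1/2 ⇒ order 1.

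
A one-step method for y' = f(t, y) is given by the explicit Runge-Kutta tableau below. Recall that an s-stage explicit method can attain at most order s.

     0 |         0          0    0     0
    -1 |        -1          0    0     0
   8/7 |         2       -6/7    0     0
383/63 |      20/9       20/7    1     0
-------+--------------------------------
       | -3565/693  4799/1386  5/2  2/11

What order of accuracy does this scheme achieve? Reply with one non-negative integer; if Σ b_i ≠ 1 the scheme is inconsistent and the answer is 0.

2

b = (-3565/693, 4799/1386, 5/2, 2/11)
c = (0, -1, 8/7, 383/63)
Ac = (0, 0, 6/7, -12/7)
Σ b_i: (-3565/693)·1 + 4799/1386·1 + 5/2·1 + 2/11·1 = 1 ✓
b·c: 4799/1386·(-1) + 5/2·8/7 + 2/11·383/63 = 1/2 ✓
b·c²: 4799/1386·1 + 5/2·64/49 + 2/11·146689/3969 = 1174213/87318 ≠ 1/3 ⇒ order 2.
b·Ac: 5/2·6/7 + 2/11·(-12/7) = 141/77 ≠ 1/6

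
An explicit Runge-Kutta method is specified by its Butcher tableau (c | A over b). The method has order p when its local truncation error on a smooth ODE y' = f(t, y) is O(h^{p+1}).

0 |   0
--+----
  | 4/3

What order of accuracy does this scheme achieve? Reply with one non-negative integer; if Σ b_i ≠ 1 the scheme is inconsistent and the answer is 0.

0

b = (4/3)
c = (0)
Σ b_i: 4/3·1 = 4/3 ≠ 1 ⇒ order 0.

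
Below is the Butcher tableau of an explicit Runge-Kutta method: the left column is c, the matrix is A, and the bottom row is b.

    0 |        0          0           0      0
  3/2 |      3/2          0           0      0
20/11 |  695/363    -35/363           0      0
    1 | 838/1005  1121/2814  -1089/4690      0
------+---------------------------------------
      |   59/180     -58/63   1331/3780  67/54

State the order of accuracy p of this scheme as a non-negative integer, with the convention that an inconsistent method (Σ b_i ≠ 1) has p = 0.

4

b = (59/180, -58/63, 1331/3780, 67/54)
c = (0, 3/2, 20/11, 1)
Ac = (0, 0, -35/242, 47/268)
Σ b_i: 59/180·1 + (-58/63)·1 + 1331/3780·1 + 67/54·1 = 1 ✓
b·c: (-58/63)·3/2 + 1331/3780·20/11 + 67/54·1 = 1/2 ✓
b·c²: (-58/63)·9/4 + 1331/3780·400/121 + 67/54·1 = 1/3 ✓
b·Ac: 1331/3780·(-35/242) + 67/54·47/268 = 1/6 ✓
b·c³: (-58/63)·27/8 + 1331/3780·8000/1331 + 67/54·1 = 1/4 ✓
b·(c∘Ac): 1331/3780·(-350/1331) + 67/54·47/268 = 1/8 ✓
b·Ac²: 1331/3780·(-105/484) + 67/54·69/536 = 1/12 ✓
b·A²c: 67/54·9/268 = 1/24 ✓; 4 stages ⇒ order 4.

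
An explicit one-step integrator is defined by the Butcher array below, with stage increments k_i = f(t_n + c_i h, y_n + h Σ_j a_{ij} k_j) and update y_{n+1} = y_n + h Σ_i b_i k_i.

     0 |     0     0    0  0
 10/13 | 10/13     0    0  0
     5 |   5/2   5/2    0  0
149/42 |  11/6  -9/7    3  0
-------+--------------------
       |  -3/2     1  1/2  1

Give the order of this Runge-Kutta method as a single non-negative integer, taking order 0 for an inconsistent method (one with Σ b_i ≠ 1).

1

b = (-3/2, 1, 1/2, 1)
c = (0, 10/13, 5, 149/42)
Ac = (0, 0, 25/13, 1275/91)
Σ b_i: (-3/2)·1 + 1·1 + 1/2·1 + 1·1 = 1 ✓
b·c: 1·10/13 + 1/2·5 + 1·149/42 = 1861/273 ≠ 1/2 ⇒ order 1.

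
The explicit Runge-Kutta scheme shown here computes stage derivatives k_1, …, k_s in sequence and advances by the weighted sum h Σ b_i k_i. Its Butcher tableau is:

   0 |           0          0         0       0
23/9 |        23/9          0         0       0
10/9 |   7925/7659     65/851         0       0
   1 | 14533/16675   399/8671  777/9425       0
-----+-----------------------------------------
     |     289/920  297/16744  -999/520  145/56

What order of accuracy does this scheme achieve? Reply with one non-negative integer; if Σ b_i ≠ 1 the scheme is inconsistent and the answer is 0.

4

b = (289/920, 297/16744, -999/520, 145/56)
c = (0, 23/9, 10/9, 1)
Ac = (0, 0, 65/333, 91/435)
Σ b_i: 289/920·1 + 297/16744·1 + (-999/520)·1 + 145/56·1 = 1 ✓
b·c: 297/16744·23/9 + (-999/520)·10/9 + 145/56·1 = 1/2 ✓
b·c²: 297/16744·529/81 + (-999/520)·100/81 + 145/56·1 = 1/3 ✓
b·Ac: (-999/520)·65/333 + 145/56·91/435 = 1/6 ✓
b·c³: 297/16744·12167/729 + (-999/520)·1000/729 + 145/56·1 = 1/4 ✓
b·(c∘Ac): (-999/520)·650/2997 + 145/56·91/435 = 1/8 ✓
b·Ac²: (-999/520)·1495/2997 + 145/56·35/87 = 1/12 ✓
b·A²c: 145/56·7/435 = 1/24 ✓; 4 stages ⇒ order 4.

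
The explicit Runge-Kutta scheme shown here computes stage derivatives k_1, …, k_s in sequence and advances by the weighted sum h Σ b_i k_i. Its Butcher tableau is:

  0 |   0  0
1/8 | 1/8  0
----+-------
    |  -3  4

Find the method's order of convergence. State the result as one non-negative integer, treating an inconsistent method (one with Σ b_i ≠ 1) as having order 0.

b = (-3, 4)
c = (0, 1/8)
Σ b_i: (-3)·1 + 4·1 = 1 ✓
b·c: 4·1/8 = 1/2 ✓; 2 stages ⇒ order 2.

2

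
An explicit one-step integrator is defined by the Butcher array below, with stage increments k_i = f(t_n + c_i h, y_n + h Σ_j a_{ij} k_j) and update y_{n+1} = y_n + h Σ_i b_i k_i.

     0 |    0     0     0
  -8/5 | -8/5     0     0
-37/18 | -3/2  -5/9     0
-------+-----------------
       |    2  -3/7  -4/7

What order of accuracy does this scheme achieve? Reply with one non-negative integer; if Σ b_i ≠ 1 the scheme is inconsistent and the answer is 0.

b = (2, -3/7, -4/7)
c = (0, -8/5, -37/18)
Ac = (0, 0, 8/9)
Σ b_i: 2·1 + (-3/7)·1 + (-4/7)·1 = 1 ✓
b·c: (-3/7)·(-8/5) + (-4/7)·(-37/18) = 586/315 ≠ 1/2 ⇒ order 1.

1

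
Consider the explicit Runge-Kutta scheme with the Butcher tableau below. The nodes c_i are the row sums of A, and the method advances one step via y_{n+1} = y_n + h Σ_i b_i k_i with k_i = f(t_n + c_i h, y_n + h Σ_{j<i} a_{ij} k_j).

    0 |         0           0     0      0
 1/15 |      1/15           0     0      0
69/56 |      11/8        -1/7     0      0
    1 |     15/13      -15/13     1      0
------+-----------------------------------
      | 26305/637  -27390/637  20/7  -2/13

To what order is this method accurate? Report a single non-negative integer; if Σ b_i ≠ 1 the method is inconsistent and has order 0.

2

b = (26305/637, -27390/637, 20/7, -2/13)
c = (0, 1/15, 69/56, 1)
Ac = (0, 0, -1/105, 841/728)
Σ b_i: 26305/637·1 + (-27390/637)·1 + 20/7·1 + (-2/13)·1 = 1 ✓
b·c: (-27390/637)·1/15 + 20/7·69/56 + (-2/13)·1 = 1/2 ✓
b·c²: (-27390/637)·1/225 + 20/7·4761/3136 + (-2/13)·1 = 4272823/1070160 ≠ 1/3 ⇒ order 2.
b·Ac: 20/7·(-1/105) + (-2/13)·841/728 = -20365/99372 ≠ 1/6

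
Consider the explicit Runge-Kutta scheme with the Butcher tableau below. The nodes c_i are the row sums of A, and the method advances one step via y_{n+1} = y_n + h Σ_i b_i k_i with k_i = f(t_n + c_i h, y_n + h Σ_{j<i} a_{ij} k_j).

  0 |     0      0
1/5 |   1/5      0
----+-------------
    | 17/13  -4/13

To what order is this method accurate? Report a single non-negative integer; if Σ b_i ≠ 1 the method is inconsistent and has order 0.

b = (17/13, -4/13)
c = (0, 1/5)
Σ b_i: 17/13·1 + (-4/13)·1 = 1 ✓
b·c: (-4/13)·1/5 = -4/65 ≠ 1/2 ⇒ order 1.

1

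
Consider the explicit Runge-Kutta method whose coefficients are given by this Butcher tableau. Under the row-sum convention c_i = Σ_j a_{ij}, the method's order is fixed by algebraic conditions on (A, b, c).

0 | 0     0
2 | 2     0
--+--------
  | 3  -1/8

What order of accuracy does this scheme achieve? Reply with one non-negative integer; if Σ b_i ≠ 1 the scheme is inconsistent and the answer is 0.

0

b = (3, -1/8)
c = (0, 2)
Σ b_i: 3·1 + (-1/8)·1 = 23/8 ≠ 1 ⇒ order 0.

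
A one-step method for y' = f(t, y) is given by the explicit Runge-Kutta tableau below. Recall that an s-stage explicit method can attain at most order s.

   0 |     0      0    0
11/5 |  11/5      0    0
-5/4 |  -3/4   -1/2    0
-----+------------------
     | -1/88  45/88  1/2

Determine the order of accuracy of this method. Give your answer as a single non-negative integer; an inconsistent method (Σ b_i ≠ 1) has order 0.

2

b = (-1/88, 45/88, 1/2)
c = (0, 11/5, -5/4)
Ac = (0, 0, -11/10)
Σ b_i: (-1/88)·1 + 45/88·1 + 1/2·1 = 1 ✓
b·c: 45/88·11/5 + 1/2·(-5/4) = 1/2 ✓
b·c²: 45/88·121/25 + 1/2·25/16 = 521/160 ≠ 1/3 ⇒ order 2.
b·Ac: 1/2·(-11/10) = -11/20 ≠ 1/6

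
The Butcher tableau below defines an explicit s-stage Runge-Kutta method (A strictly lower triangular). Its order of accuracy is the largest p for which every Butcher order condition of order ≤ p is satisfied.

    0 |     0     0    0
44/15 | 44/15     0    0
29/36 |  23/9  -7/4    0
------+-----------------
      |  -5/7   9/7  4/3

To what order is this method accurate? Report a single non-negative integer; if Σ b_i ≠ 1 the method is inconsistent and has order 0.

0

b = (-5/7, 9/7, 4/3)
c = (0, 44/15, 29/36)
Ac = (0, 0, -77/15)
Σ b_i: (-5/7)·1 + 9/7·1 + 4/3·1 = 40/21 ≠ 1 ⇒ order 0.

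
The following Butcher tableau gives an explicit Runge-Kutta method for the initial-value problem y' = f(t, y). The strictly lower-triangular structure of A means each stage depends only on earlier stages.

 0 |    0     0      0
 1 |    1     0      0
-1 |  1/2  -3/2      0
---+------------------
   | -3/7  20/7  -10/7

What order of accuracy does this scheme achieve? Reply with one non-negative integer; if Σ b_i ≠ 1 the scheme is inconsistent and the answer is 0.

b = (-3/7, 20/7, -10/7)
c = (0, 1, -1)
Ac = (0, 0, -3/2)
Σ b_i: (-3/7)·1 + 20/7·1 + (-10/7)·1 = 1 ✓
b·c: 20/7·1 + (-10/7)·(-1) = 30/7 ≠ 1/2 ⇒ order 1.

1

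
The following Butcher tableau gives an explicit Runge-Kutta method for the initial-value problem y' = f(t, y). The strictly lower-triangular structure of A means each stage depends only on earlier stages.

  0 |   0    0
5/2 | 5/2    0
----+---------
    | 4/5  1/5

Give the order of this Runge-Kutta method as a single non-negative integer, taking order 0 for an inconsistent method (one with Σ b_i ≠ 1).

2

b = (4/5, 1/5)
c = (0, 5/2)
Σ b_i: 4/5·1 + 1/5·1 = 1 ✓
b·c: 1/5·5/2 = 1/2 ✓; 2 stages ⇒ order 2.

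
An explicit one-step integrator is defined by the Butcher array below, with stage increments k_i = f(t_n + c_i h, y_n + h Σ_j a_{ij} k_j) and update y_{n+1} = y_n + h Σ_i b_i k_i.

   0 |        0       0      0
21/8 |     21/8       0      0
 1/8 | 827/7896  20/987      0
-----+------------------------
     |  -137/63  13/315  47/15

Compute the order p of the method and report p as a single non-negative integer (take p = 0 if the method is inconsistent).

b = (-137/63, 13/315, 47/15)
c = (0, 21/8, 1/8)
Ac = (0, 0, 5/94)
Σ b_i: (-137/63)·1 + 13/315·1 + 47/15·1 = 1 ✓
b·c: 13/315·21/8 + 47/15·1/8 = 1/2 ✓
b·c²: 13/315·441/64 + 47/15·1/64 = 1/3 ✓
b·Ac: 47/15·5/94 = 1/6 ✓; 3 stages ⇒ order 3.

3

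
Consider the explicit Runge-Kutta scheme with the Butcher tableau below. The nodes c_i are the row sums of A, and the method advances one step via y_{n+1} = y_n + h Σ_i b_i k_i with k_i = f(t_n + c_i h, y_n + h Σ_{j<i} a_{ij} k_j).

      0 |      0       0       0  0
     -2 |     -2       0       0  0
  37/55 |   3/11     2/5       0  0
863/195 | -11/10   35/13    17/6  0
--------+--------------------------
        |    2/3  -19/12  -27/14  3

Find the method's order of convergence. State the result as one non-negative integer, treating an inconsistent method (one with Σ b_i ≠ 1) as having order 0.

b = (2/3, -19/12, -27/14, 3)
c = (0, -2, 37/55, 863/195)
Ac = (0, 0, -4/5, -14923/4290)
Σ b_i: 2/3·1 + (-19/12)·1 + (-27/14)·1 + 3·1 = 13/84 ≠ 1 ⇒ order 0.

0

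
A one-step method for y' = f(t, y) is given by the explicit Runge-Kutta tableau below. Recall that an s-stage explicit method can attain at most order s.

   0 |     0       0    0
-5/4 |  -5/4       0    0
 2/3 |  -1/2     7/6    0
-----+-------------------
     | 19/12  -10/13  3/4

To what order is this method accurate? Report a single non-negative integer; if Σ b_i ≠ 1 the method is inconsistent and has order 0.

0

b = (19/12, -10/13, 3/4)
c = (0, -5/4, 2/3)
Ac = (0, 0, -35/24)
Σ b_i: 19/12·1 + (-10/13)·1 + 3/4·1 = 61/39 ≠ 1 ⇒ order 0.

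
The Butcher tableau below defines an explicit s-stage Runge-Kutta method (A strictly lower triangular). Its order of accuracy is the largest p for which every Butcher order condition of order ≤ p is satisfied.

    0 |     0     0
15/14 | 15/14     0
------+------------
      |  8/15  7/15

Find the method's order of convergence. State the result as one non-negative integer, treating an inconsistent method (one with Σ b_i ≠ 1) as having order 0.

2

b = (8/15, 7/15)
c = (0, 15/14)
Σ b_i: 8/15·1 + 7/15·1 = 1 ✓
b·c: 7/15·15/14 = 1/2 ✓; 2 stages ⇒ order 2.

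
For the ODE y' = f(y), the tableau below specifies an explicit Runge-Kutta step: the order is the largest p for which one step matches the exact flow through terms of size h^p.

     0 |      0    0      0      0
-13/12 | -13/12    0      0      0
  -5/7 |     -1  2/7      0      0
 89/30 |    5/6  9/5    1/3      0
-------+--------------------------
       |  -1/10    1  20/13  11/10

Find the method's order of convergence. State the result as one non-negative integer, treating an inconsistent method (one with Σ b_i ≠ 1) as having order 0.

b = (-1/10, 1, 20/13, 11/10)
c = (0, -13/12, -5/7, 89/30)
Ac = (0, 0, -13/42, -919/420)
Σ b_i: (-1/10)·1 + 1·1 + 20/13·1 + 11/10·1 = 46/13 ≠ 1 ⇒ order 0.

0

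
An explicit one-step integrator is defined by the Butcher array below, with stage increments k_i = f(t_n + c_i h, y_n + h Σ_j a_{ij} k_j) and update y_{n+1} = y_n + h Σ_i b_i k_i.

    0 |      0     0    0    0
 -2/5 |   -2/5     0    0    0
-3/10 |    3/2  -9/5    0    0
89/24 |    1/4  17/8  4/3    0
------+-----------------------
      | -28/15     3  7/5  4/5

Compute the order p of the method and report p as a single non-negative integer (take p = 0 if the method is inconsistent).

b = (-28/15, 3, 7/5, 4/5)
c = (0, -2/5, -3/10, 89/24)
Ac = (0, 0, 18/25, -5/4)
Σ b_i: (-28/15)·1 + 3·1 + 7/5·1 + 4/5·1 = 10/3 ≠ 1 ⇒ order 0.

0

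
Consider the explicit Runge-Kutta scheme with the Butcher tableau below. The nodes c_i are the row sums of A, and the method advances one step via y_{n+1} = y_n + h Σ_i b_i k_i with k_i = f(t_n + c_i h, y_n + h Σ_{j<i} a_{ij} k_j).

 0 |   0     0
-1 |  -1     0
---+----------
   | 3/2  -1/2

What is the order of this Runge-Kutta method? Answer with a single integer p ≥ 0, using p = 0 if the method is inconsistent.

b = (3/2, -1/2)
c = (0, -1)
Σ b_i: 3/2·1 + (-1/2)·1 = 1 ✓
b·c: (-1/2)·(-1) = 1/2 ✓; 2 stages ⇒ order 2.

2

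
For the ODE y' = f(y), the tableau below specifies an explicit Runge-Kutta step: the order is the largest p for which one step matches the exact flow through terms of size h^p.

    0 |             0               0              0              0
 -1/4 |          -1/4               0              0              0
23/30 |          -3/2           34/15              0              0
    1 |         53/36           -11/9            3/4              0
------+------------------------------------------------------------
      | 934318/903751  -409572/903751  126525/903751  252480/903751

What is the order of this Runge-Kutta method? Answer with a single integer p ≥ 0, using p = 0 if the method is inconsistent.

b = (934318/903751, -409572/903751, 126525/903751, 252480/903751)
c = (0, -1/4, 23/30, 1)
Ac = (0, 0, -17/30, 317/360)
Σ b_i: 934318/903751·1 + (-409572/903751)·1 + 126525/903751·1 + 252480/903751·1 = 1 ✓
b·c: (-409572/903751)·(-1/4) + 126525/903751·23/30 + 252480/903751·1 = 1/2 ✓
b·c²: (-409572/903751)·1/16 + 126525/903751·529/900 + 252480/903751·1 = 1/3 ✓
b·Ac: 126525/903751·(-17/30) + 252480/903751·317/360 = 1/6 ✓
b·c³: (-409572/903751)·(-1/64) + 126525/903751·12167/27000 + 252480/903751·1 = 227444743/650700720 ≠ 1/4 ⇒ order 3.
b·(c∘Ac): 126525/903751·(-391/900) + 252480/903751·317/360 = 2008255/10845012 ≠ 1/8
b·Ac²: 126525/903751·17/120 + 252480/903751·82/225 = 13192717/108450120 ≠ 1/12
b·A²c: 252480/903751·(-17/40) = -107304/903751 ≠ 1/24

3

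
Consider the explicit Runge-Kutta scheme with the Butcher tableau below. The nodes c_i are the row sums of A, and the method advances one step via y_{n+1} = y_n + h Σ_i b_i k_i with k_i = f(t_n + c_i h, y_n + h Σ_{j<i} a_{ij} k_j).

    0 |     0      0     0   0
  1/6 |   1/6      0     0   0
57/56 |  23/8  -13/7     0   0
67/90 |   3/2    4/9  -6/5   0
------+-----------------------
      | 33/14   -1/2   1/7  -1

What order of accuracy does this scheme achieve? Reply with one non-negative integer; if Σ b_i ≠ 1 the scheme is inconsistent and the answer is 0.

b = (33/14, -1/2, 1/7, -1)
c = (0, 1/6, 57/56, 67/90)
Ac = (0, 0, -13/42, -4337/3780)
Σ b_i: 33/14·1 + (-1/2)·1 + 1/7·1 + (-1)·1 = 1 ✓
b·c: (-1/2)·1/6 + 1/7·57/56 + (-1)·67/90 = -12037/17640 ≠ 1/2 ⇒ order 1.

1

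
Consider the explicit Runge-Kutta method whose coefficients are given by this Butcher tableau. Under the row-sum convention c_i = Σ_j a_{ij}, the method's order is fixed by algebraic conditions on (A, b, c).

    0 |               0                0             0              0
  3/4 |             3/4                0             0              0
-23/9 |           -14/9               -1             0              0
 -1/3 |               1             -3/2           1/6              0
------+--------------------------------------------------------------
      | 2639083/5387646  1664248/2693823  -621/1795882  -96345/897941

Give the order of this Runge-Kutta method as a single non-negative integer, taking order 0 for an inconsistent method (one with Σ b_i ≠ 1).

b = (2639083/5387646, 1664248/2693823, -621/1795882, -96345/897941)
c = (0, 3/4, -23/9, -1/3)
Ac = (0, 0, -3/4, -335/216)
Σ b_i: 2639083/5387646·1 + 1664248/2693823·1 + (-621/1795882)·1 + (-96345/897941)·1 = 1 ✓
b·c: 1664248/2693823·3/4 + (-621/1795882)·(-23/9) + (-96345/897941)·(-1/3) = 1/2 ✓
b·c²: 1664248/2693823·9/16 + (-621/1795882)·529/81 + (-96345/897941)·1/9 = 1/3 ✓
b·Ac: (-621/1795882)·(-3/4) + (-96345/897941)·(-335/216) = 1/6 ✓
b·c³: 1664248/2693823·27/64 + (-621/1795882)·(-12167/729) + (-96345/897941)·(-1/27) = 52441657/193955256 ≠ 1/4 ⇒ order 3.
b·(c∘Ac): (-621/1795882)·23/12 + (-96345/897941)·335/648 = -453628/8081469 ≠ 1/8
b·Ac²: (-621/1795882)·(-9/16) + (-96345/897941)·1903/7776 = -2527589/96977628 ≠ 1/12
b·A²c: (-96345/897941)·(-1/8) = 96345/7183528 ≠ 1/24

3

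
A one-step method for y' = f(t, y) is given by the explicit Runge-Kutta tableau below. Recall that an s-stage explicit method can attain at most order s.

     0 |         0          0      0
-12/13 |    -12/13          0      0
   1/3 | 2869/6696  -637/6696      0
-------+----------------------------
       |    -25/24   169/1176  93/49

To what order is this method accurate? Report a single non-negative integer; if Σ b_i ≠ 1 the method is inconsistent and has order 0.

b = (-25/24, 169/1176, 93/49)
c = (0, -12/13, 1/3)
Ac = (0, 0, 49/558)
Σ b_i: (-25/24)·1 + 169/1176·1 + 93/49·1 = 1 ✓
b·c: 169/1176·(-12/13) + 93/49·1/3 = 1/2 ✓
b·c²: 169/1176·144/169 + 93/49·1/9 = 1/3 ✓
b·Ac: 93/49·49/558 = 1/6 ✓; 3 stages ⇒ order 3.

3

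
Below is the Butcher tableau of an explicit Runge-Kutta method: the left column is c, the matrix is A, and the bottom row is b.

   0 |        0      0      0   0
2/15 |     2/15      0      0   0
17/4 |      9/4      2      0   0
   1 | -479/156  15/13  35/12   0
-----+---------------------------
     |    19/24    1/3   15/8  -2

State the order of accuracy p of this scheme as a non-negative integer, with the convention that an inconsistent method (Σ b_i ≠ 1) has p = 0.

1

b = (19/24, 1/3, 15/8, -2)
c = (0, 2/15, 17/4, 1)
Ac = (0, 0, 4/15, 7831/624)
Σ b_i: 19/24·1 + 1/3·1 + 15/8·1 + (-2)·1 = 1 ✓
b·c: 1/3·2/15 + 15/8·17/4 + (-2)·1 = 8659/1440 ≠ 1/2 ⇒ order 1.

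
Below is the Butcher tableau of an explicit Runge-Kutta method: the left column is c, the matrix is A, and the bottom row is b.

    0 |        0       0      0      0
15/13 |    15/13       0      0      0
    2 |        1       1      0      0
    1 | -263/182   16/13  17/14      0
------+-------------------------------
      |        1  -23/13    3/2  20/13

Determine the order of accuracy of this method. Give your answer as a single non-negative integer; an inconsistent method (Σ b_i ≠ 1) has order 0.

0

b = (1, -23/13, 3/2, 20/13)
c = (0, 15/13, 2, 1)
Ac = (0, 0, 15/13, 4553/1183)
Σ b_i: 1·1 + (-23/13)·1 + 3/2·1 + 20/13·1 = 59/26 ≠ 1 ⇒ order 0.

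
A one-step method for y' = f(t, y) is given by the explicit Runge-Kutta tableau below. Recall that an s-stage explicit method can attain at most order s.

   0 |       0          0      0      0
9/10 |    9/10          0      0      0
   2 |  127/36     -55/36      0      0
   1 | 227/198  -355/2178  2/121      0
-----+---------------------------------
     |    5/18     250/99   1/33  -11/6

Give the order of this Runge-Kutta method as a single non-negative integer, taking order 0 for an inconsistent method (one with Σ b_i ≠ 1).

4

b = (5/18, 250/99, 1/33, -11/6)
c = (0, 9/10, 2, 1)
Ac = (0, 0, -11/8, -5/44)
Σ b_i: 5/18·1 + 250/99·1 + 1/33·1 + (-11/6)·1 = 1 ✓
b·c: 250/99·9/10 + 1/33·2 + (-11/6)·1 = 1/2 ✓
b·c²: 250/99·81/100 + 1/33·4 + (-11/6)·1 = 1/3 ✓
b·Ac: 1/33·(-11/8) + (-11/6)·(-5/44) = 1/6 ✓
b·c³: 250/99·729/1000 + 1/33·8 + (-11/6)·1 = 1/4 ✓
b·(c∘Ac): 1/33·(-11/4) + (-11/6)·(-5/44) = 1/8 ✓
b·Ac²: 1/33·(-99/80) + (-11/6)·(-29/440) = 1/12 ✓
b·A²c: (-11/6)·(-1/44) = 1/24 ✓; 4 stages ⇒ order 4.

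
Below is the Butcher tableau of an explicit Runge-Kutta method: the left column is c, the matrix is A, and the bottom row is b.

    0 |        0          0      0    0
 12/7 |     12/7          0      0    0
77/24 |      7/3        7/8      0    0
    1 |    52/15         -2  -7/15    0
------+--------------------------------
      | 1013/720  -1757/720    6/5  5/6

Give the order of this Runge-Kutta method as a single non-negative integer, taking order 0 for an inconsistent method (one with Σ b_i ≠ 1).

2

b = (1013/720, -1757/720, 6/5, 5/6)
c = (0, 12/7, 77/24, 1)
Ac = (0, 0, 3/2, -12413/2520)
Σ b_i: 1013/720·1 + (-1757/720)·1 + 6/5·1 + 5/6·1 = 1 ✓
b·c: (-1757/720)·12/7 + 6/5·77/24 + 5/6·1 = 1/2 ✓
b·c²: (-1757/720)·144/49 + 6/5·5929/576 + 5/6·1 = 20207/3360 ≠ 1/3 ⇒ order 2.
b·Ac: 6/5·3/2 + 5/6·(-12413/2520) = -34849/15120 ≠ 1/6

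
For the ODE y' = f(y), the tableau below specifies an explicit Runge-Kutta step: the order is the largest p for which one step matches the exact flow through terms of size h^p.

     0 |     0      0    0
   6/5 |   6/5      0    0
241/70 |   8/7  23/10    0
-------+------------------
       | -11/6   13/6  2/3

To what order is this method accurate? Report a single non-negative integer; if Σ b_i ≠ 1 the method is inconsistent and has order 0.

b = (-11/6, 13/6, 2/3)
c = (0, 6/5, 241/70)
Ac = (0, 0, 69/25)
Σ b_i: (-11/6)·1 + 13/6·1 + 2/3·1 = 1 ✓
b·c: 13/6·6/5 + 2/3·241/70 = 514/105 ≠ 1/2 ⇒ order 1.

1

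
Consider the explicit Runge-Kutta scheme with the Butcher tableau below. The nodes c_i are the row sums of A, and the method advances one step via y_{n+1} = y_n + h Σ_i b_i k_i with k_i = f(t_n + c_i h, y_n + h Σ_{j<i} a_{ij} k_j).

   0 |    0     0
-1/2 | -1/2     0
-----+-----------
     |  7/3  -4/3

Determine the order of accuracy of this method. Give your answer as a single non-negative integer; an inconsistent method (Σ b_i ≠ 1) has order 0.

1

b = (7/3, -4/3)
c = (0, -1/2)
Σ b_i: 7/3·1 + (-4/3)·1 = 1 ✓
b·c: (-4/3)·(-1/2) = 2/3 ≠ 1/2 ⇒ order 1.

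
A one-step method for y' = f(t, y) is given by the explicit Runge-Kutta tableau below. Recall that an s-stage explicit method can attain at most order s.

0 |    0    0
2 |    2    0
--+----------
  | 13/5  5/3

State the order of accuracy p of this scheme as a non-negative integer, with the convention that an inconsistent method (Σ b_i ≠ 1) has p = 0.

b = (13/5, 5/3)
c = (0, 2)
Σ b_i: 13/5·1 + 5/3·1 = 64/15 ≠ 1 ⇒ order 0.

0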